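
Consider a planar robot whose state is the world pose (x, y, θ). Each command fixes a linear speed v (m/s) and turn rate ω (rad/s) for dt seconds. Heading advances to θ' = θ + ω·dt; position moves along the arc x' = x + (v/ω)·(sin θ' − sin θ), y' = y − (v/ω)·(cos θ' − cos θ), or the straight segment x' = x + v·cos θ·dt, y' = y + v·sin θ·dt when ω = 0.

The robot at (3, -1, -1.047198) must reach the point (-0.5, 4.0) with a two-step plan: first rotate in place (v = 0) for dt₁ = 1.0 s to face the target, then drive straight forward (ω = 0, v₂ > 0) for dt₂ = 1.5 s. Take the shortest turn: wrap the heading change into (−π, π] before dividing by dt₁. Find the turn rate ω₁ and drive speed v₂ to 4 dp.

ω₁ = -3.0545, v₂ = 4.0689

heading to target = atan2(4−-1, -0.5−3) = 2.1815
Δθ = wrap(2.1815 − -1.0472) = -3.0545; ω₁ = Δθ/dt₁ = -3.0545
distance = √((-0.5−3)² + (4−-1)²) = 6.1033; v₂ = distance/dt₂ = 4.0689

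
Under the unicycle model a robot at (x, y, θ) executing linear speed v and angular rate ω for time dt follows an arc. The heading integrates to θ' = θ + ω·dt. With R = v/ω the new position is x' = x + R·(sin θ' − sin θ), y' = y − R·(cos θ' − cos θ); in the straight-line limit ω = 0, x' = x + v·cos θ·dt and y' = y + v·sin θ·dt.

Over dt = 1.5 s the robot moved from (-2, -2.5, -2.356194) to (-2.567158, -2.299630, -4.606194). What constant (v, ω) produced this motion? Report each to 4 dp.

Δθ = -4.606194 − -2.356194 = -2.250000
ω = Δθ/dt = -2.250000/1.5 = -1.5000
R = Δx/(sin θ' − sin θ) = -0.3333
v = R·ω = -0.3333·-1.5000 = 0.5000

v = 0.5000, ω = -1.5000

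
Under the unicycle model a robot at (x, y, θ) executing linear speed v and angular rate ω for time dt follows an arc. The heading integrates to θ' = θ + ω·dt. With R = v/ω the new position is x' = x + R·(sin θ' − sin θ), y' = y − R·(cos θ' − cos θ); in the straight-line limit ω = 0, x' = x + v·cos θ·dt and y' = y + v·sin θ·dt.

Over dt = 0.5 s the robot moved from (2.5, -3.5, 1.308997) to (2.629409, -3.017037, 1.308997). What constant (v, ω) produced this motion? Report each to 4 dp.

v = 1.0000, ω = 0.0000

Δθ = 1.308997 − 1.308997 = 0.000000
ω = Δθ/dt = 0.000000/0.5 = 0.0000
ω = 0 → v = (Δx·cos θ + Δy·sin θ)/dt = 1.0000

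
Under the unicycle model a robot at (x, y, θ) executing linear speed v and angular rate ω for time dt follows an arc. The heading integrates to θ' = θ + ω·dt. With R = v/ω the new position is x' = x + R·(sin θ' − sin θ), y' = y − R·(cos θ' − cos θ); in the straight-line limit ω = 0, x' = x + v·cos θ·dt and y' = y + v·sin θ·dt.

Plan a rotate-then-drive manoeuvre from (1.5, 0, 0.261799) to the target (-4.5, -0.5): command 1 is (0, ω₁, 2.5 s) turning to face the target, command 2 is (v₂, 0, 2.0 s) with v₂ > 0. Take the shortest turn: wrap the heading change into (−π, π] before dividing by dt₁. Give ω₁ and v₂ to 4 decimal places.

ω₁ = 1.1852, v₂ = 3.0104

heading to target = atan2(-0.5−0, -4.5−1.5) = -3.0585
Δθ = wrap(-3.0585 − 0.2618) = 2.9629; ω₁ = Δθ/dt₁ = 1.1852
distance = √((-4.5−1.5)² + (-0.5−0)²) = 6.0208; v₂ = distance/dt₂ = 3.0104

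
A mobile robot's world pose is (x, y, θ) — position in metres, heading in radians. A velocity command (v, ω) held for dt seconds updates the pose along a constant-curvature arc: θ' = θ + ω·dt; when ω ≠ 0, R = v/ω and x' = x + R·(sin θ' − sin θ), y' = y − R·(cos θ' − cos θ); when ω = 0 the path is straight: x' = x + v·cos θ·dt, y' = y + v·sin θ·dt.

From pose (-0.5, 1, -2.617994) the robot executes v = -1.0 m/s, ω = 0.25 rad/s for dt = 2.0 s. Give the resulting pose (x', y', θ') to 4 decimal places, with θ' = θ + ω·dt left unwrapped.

θ' = -2.6180 + 0.25·2.0 = -2.1180
R = v/ω = -1.0/0.25 = -4.0000
x' = -0.5 + -4.0000·(sin -2.1180 − sin -2.6180) = 0.9159
y' = 1 − -4.0000·(cos -2.1180 − cos -2.6180) = 2.3829

(0.9159, 2.3829, -2.1180)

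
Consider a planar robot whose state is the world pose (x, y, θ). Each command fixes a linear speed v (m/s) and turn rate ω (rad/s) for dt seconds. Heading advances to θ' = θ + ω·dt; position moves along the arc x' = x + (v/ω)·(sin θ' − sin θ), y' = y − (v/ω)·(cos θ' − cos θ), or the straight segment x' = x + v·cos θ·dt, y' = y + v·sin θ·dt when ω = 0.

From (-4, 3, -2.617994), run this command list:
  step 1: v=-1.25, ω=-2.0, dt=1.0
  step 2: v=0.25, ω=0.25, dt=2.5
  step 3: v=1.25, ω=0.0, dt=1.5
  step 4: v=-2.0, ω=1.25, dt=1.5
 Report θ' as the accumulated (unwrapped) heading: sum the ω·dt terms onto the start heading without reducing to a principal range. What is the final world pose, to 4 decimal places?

(-1.9742, 4.7145, -2.1180)

step 1: θ'=-4.6180 (R=0.6250) → pose (-3.0653, 2.5176, -4.6180)
step 2: θ'=-3.9930 (R=1.0000) → pose (-3.3086, 3.0823, -3.9930)
step 3: θ'=-3.9930 (straight) → pose (-4.5441, 4.4927, -3.9930)
step 4: θ'=-2.1180 (R=-1.6000) → pose (-1.9742, 4.7145, -2.1180)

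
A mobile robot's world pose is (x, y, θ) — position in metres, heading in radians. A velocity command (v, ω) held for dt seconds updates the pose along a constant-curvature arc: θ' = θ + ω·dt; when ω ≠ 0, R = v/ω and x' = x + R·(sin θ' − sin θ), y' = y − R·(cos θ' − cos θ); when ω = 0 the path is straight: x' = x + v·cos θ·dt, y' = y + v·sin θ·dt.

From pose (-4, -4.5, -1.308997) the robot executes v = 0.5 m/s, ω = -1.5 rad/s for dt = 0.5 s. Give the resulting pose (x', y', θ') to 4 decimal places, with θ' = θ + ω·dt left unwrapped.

(-4.0276, -4.7426, -2.0590)

θ' = -1.3090 + -1.5·0.5 = -2.0590
R = v/ω = 0.5/-1.5 = -0.3333
x' = -4 + -0.3333·(sin -2.0590 − sin -1.3090) = -4.0276
y' = -4.5 − -0.3333·(cos -2.0590 − cos -1.3090) = -4.7426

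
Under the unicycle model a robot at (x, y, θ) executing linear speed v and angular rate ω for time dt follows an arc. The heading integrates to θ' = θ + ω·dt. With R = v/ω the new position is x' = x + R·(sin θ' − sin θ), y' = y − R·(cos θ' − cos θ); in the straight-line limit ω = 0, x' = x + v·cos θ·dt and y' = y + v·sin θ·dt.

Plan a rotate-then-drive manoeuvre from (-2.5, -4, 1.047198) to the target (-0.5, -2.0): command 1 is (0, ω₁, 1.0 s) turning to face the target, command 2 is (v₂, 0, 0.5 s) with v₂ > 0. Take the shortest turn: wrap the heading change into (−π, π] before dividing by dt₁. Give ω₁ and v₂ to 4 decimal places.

heading to target = atan2(-2−-4, -0.5−-2.5) = 0.7854
Δθ = wrap(0.7854 − 1.0472) = -0.2618; ω₁ = Δθ/dt₁ = -0.2618
distance = √((-0.5−-2.5)² + (-2−-4)²) = 2.8284; v₂ = distance/dt₂ = 5.6569

ω₁ = -0.2618, v₂ = 5.6569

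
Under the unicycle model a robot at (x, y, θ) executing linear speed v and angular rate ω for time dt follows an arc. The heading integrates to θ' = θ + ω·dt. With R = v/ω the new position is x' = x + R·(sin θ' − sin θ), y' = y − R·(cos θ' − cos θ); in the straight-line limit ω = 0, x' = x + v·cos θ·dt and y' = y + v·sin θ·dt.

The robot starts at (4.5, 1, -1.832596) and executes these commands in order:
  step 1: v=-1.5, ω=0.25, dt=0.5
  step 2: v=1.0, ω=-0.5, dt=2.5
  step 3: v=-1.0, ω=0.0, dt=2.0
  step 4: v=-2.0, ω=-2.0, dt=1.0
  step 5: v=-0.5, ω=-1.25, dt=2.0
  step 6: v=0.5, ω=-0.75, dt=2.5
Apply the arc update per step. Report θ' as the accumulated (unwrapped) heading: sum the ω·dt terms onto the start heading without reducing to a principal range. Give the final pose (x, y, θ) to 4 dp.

step 1: θ'=-1.7076 (R=-6.0000) → pose (4.6484, 1.7347, -1.7076)
step 2: θ'=-2.9576 (R=-2.0000) → pose (3.0330, 0.0412, -2.9576)
step 3: θ'=-2.9576 (straight) → pose (4.9992, 0.4071, -2.9576)
step 4: θ'=-4.9576 (R=1.0000) → pose (6.1523, -0.8188, -4.9576)
step 5: θ'=-7.4576 (R=0.4000) → pose (5.3953, -0.8761, -7.4576)
step 6: θ'=-9.3326 (R=-0.6667) → pose (4.8417, -1.7973, -9.3326)

(4.8417, -1.7973, -9.3326)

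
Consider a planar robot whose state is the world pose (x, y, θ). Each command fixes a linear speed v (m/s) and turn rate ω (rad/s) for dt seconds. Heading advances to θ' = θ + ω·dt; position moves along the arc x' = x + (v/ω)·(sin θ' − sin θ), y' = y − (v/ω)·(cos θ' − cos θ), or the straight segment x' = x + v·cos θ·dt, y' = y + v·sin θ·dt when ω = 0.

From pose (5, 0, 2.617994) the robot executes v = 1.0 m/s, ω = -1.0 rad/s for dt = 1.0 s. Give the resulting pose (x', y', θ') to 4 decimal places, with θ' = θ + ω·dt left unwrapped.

θ' = 2.6180 + -1.0·1.0 = 1.6180
R = v/ω = 1.0/-1.0 = -1.0000
x' = 5 + -1.0000·(sin 1.6180 − sin 2.6180) = 4.5011
y' = 0 − -1.0000·(cos 1.6180 − cos 2.6180) = 0.8188

(4.5011, 0.8188, 1.6180)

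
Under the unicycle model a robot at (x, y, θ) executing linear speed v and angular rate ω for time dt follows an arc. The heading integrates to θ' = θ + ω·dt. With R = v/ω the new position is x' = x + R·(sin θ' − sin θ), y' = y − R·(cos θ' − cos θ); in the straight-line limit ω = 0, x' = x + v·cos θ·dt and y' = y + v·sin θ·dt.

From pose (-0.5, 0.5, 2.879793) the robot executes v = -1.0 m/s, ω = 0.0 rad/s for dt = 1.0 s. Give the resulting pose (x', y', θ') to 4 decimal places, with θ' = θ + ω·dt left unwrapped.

θ' = 2.8798 + 0.0·1.0 = 2.8798
ω = 0 → straight: x' = -0.5 + -1.0·cos(2.8798)·1.0 = 0.4659
y' = 0.5 + -1.0·sin(2.8798)·1.0 = 0.2412

(0.4659, 0.2412, 2.8798)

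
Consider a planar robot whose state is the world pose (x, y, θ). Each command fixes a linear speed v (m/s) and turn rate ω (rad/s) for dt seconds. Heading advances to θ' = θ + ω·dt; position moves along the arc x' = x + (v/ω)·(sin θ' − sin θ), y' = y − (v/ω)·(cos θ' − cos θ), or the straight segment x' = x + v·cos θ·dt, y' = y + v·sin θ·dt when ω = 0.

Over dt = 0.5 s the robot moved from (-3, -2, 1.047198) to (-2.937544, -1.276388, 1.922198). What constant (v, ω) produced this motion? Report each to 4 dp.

Δθ = 1.922198 − 1.047198 = 0.875000
ω = Δθ/dt = 0.875000/0.5 = 1.7500
R = −Δy/(cos θ' − cos θ) = 0.8571
v = R·ω = 0.8571·1.7500 = 1.5000

v = 1.5000, ω = 1.7500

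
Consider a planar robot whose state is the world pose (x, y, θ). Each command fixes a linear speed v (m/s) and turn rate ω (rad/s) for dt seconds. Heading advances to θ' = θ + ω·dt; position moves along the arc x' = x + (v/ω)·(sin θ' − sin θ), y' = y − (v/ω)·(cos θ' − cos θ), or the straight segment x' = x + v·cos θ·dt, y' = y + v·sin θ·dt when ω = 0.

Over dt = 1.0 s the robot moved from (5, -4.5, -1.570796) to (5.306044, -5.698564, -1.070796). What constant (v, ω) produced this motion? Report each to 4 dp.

v = 1.2500, ω = 0.5000

Δθ = -1.070796 − -1.570796 = 0.500000
ω = Δθ/dt = 0.500000/1.0 = 0.5000
R = −Δy/(cos θ' − cos θ) = 2.5000
v = R·ω = 2.5000·0.5000 = 1.2500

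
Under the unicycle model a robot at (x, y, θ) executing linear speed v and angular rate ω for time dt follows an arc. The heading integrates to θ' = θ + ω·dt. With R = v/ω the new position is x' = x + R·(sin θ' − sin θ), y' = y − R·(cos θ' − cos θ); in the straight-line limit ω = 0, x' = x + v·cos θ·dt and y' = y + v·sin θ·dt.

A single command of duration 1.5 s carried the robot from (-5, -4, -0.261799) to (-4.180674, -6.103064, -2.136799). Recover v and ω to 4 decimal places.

Δθ = -2.136799 − -0.261799 = -1.875000
ω = Δθ/dt = -1.875000/1.5 = -1.2500
R = −Δy/(cos θ' − cos θ) = -1.4000
v = R·ω = -1.4000·-1.2500 = 1.7500

v = 1.7500, ω = -1.2500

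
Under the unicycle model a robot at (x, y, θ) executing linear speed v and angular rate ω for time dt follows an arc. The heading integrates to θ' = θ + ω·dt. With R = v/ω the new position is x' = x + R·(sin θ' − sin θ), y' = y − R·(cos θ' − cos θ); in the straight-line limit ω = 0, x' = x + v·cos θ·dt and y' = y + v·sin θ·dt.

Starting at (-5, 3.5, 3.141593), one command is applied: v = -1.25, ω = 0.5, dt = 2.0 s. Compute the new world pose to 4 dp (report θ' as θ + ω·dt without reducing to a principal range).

θ' = 3.1416 + 0.5·2.0 = 4.1416
R = v/ω = -1.25/0.5 = -2.5000
x' = -5 + -2.5000·(sin 4.1416 − sin 3.1416) = -2.8963
y' = 3.5 − -2.5000·(cos 4.1416 − cos 3.1416) = 4.6492

(-2.8963, 4.6492, 4.1416)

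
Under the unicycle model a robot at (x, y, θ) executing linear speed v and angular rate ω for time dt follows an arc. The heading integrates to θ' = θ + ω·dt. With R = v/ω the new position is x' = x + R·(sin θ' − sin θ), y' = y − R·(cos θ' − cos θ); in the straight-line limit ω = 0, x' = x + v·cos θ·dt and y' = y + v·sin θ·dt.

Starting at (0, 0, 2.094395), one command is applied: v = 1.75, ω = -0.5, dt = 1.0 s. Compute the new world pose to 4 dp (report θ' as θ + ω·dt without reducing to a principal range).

(-0.4679, 1.6674, 1.5944)

θ' = 2.0944 + -0.5·1.0 = 1.5944
R = v/ω = 1.75/-0.5 = -3.5000
x' = 0 + -3.5000·(sin 1.5944 − sin 2.0944) = -0.4679
y' = 0 − -3.5000·(cos 1.5944 − cos 2.0944) = 1.6674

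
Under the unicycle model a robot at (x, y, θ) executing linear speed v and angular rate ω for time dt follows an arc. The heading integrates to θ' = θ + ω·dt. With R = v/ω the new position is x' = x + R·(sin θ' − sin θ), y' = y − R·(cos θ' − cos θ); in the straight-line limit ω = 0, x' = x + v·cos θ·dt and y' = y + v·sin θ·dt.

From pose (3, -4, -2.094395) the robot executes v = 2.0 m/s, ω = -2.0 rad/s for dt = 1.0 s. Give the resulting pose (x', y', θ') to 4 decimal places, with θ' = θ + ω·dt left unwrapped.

θ' = -2.0944 + -2.0·1.0 = -4.0944
R = v/ω = 2.0/-2.0 = -1.0000
x' = 3 + -1.0000·(sin -4.0944 − sin -2.0944) = 1.3189
y' = -4 − -1.0000·(cos -4.0944 − cos -2.0944) = -4.0794

(1.3189, -4.0794, -4.0944)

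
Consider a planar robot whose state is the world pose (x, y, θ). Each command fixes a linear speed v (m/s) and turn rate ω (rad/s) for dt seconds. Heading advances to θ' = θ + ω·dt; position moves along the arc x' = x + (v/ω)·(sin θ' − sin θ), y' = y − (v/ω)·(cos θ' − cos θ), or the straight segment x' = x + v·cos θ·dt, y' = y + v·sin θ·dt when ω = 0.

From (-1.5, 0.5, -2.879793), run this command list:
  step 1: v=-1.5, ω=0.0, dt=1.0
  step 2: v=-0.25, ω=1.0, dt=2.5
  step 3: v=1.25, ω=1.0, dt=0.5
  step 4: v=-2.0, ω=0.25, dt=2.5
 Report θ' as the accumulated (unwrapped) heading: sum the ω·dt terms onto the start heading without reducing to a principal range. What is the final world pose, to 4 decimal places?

step 1: θ'=-2.8798 (straight) → pose (-0.0511, 0.8882, -2.8798)
step 2: θ'=-0.3798 (R=-0.2500) → pose (-0.0231, 1.3619, -0.3798)
step 3: θ'=0.1202 (R=1.2500) → pose (0.5902, 1.2818, 0.1202)
step 4: θ'=0.7452 (R=-8.0000) → pose (-3.8755, -0.7808, 0.7452)

(-3.8755, -0.7808, 0.7452)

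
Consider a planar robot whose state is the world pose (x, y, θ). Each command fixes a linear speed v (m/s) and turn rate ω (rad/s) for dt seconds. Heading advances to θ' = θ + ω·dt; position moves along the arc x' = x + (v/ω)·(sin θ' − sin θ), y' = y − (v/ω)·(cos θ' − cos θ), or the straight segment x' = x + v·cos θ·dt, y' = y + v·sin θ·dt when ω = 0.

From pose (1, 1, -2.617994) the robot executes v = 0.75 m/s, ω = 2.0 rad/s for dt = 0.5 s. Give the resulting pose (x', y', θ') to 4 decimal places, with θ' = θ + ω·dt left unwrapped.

θ' = -2.6180 + 2.0·0.5 = -1.6180
R = v/ω = 0.75/2.0 = 0.3750
x' = 1 + 0.3750·(sin -1.6180 − sin -2.6180) = 0.8129
y' = 1 − 0.3750·(cos -1.6180 − cos -2.6180) = 0.6929

(0.8129, 0.6929, -1.6180)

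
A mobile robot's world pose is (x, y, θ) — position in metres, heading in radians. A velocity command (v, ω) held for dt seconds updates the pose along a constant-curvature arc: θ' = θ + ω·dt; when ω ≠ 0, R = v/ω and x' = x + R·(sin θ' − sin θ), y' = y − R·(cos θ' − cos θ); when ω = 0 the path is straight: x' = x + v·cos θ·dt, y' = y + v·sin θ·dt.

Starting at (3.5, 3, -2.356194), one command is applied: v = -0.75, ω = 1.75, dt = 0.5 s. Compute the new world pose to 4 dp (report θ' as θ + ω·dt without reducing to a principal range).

θ' = -2.3562 + 1.75·0.5 = -1.4812
R = v/ω = -0.75/1.75 = -0.4286
x' = 3.5 + -0.4286·(sin -1.4812 − sin -2.3562) = 3.6238
y' = 3 − -0.4286·(cos -1.4812 − cos -2.3562) = 3.3414

(3.6238, 3.3414, -1.4812)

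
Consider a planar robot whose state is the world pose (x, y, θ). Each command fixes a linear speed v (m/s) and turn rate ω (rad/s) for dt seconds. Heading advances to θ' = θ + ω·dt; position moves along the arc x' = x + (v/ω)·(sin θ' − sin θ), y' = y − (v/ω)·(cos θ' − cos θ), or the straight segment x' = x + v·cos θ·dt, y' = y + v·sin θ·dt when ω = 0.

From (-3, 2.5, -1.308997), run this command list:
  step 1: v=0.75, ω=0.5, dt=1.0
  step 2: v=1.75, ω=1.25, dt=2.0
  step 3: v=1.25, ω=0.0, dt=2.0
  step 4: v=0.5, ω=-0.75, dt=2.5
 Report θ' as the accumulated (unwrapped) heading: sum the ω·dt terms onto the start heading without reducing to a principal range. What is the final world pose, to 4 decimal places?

step 1: θ'=-0.8090 (R=1.5000) → pose (-2.6365, 1.8529, -0.8090)
step 2: θ'=1.6910 (R=1.4000) → pose (-0.2336, 2.9871, 1.6910)
step 3: θ'=1.6910 (straight) → pose (-0.5334, 5.4691, 1.6910)
step 4: θ'=-0.1840 (R=-0.6667) → pose (0.2505, 6.2044, -0.1840)

(0.2505, 6.2044, -0.1840)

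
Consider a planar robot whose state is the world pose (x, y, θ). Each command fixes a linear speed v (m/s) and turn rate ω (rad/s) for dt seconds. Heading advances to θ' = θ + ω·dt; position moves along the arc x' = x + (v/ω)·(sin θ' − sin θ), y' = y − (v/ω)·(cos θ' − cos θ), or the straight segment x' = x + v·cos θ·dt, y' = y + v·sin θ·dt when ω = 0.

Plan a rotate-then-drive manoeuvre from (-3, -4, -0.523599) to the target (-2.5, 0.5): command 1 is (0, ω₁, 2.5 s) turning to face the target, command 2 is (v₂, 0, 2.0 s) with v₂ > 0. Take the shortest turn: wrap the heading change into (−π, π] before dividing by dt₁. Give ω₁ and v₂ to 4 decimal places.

heading to target = atan2(0.5−-4, -2.5−-3) = 1.4601
Δθ = wrap(1.4601 − -0.5236) = 1.9837; ω₁ = Δθ/dt₁ = 0.7935
distance = √((-2.5−-3)² + (0.5−-4)²) = 4.5277; v₂ = distance/dt₂ = 2.2638

ω₁ = 0.7935, v₂ = 2.2638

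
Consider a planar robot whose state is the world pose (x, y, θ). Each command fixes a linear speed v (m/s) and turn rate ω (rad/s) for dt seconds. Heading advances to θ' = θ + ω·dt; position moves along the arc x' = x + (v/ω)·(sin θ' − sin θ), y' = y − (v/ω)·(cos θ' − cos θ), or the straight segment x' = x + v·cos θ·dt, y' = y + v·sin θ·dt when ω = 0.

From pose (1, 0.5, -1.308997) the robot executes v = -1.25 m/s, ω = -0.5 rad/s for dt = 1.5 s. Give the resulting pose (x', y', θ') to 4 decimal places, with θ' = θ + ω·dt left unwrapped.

(1.2069, 2.3196, -2.0590)

θ' = -1.3090 + -0.5·1.5 = -2.0590
R = v/ω = -1.25/-0.5 = 2.5000
x' = 1 + 2.5000·(sin -2.0590 − sin -1.3090) = 1.2069
y' = 0.5 − 2.5000·(cos -2.0590 − cos -1.3090) = 2.3196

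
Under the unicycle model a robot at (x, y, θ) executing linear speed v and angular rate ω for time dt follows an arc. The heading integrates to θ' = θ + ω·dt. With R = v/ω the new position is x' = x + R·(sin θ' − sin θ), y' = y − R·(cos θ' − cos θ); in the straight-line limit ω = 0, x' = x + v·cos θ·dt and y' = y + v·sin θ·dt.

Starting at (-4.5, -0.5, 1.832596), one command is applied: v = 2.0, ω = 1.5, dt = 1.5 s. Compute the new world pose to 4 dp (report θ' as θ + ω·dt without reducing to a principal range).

(-6.8654, -0.0598, 4.0826)

θ' = 1.8326 + 1.5·1.5 = 4.0826
R = v/ω = 2.0/1.5 = 1.3333
x' = -4.5 + 1.3333·(sin 4.0826 − sin 1.8326) = -6.8654
y' = -0.5 − 1.3333·(cos 4.0826 − cos 1.8326) = -0.0598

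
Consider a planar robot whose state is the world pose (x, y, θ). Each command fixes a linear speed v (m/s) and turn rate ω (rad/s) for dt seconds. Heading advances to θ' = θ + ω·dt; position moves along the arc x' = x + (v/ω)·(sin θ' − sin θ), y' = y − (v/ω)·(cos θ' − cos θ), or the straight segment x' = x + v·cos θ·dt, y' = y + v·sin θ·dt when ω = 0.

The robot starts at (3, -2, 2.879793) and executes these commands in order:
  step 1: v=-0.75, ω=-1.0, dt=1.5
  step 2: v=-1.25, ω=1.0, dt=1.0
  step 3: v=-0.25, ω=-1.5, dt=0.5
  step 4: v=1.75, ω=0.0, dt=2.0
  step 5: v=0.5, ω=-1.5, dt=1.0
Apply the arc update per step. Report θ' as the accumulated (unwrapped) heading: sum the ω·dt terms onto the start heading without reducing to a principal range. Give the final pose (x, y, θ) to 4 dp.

step 1: θ'=1.3798 (R=0.7500) → pose (3.5422, -2.8668, 1.3798)
step 2: θ'=2.3798 (R=-1.2500) → pose (3.9067, -4.0086, 2.3798)
step 3: θ'=1.6298 (R=0.1667) → pose (3.9581, -4.1194, 1.6298)
step 4: θ'=1.6298 (straight) → pose (3.7517, -0.6255, 1.6298)
step 5: θ'=0.1298 (R=-0.3333) → pose (4.0413, -0.2753, 0.1298)

(4.0413, -0.2753, 0.1298)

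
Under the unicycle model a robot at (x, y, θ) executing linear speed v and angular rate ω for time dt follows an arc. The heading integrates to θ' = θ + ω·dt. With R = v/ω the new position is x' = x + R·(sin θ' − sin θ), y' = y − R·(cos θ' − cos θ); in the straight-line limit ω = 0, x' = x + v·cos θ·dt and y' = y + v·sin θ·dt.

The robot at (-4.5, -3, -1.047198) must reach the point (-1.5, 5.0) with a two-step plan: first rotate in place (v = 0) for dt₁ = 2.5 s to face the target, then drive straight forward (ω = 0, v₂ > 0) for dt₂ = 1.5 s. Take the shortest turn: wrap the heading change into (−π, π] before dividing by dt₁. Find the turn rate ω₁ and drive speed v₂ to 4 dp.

ω₁ = 0.9037, v₂ = 5.6960

heading to target = atan2(5−-3, -1.5−-4.5) = 1.2120
Δθ = wrap(1.2120 − -1.0472) = 2.2592; ω₁ = Δθ/dt₁ = 0.9037
distance = √((-1.5−-4.5)² + (5−-3)²) = 8.5440; v₂ = distance/dt₂ = 5.6960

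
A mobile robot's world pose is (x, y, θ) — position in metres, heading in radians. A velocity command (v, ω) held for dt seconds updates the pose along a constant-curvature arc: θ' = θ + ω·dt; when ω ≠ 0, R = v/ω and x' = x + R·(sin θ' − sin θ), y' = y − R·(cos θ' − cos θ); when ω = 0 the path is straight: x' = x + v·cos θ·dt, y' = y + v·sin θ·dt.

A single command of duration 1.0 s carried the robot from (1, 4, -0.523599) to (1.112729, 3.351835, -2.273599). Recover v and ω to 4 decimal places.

v = 0.7500, ω = -1.7500

Δθ = -2.273599 − -0.523599 = -1.750000
ω = Δθ/dt = -1.750000/1.0 = -1.7500
R = −Δy/(cos θ' − cos θ) = -0.4286
v = R·ω = -0.4286·-1.7500 = 0.7500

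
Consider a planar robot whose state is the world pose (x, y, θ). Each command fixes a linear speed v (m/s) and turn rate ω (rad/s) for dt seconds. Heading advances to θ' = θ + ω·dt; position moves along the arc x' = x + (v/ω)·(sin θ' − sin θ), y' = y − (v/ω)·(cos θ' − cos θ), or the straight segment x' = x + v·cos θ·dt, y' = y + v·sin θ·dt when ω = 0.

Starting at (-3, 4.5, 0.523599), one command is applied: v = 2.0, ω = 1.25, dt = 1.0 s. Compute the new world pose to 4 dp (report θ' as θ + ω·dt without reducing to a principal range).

(-2.2328, 6.2079, 1.7736)

θ' = 0.5236 + 1.25·1.0 = 1.7736
R = v/ω = 2.0/1.25 = 1.6000
x' = -3 + 1.6000·(sin 1.7736 − sin 0.5236) = -2.2328
y' = 4.5 − 1.6000·(cos 1.7736 − cos 0.5236) = 6.2079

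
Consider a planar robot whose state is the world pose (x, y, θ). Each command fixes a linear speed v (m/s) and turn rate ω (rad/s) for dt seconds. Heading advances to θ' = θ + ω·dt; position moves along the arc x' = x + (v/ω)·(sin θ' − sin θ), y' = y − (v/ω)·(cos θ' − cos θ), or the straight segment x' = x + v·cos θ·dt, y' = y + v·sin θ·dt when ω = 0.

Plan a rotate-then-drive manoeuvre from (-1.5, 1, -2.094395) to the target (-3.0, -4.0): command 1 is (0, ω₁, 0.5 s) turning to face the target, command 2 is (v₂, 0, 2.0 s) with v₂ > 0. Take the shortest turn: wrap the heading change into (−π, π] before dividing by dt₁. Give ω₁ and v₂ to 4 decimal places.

ω₁ = 0.4643, v₂ = 2.6101

heading to target = atan2(-4−1, -3−-1.5) = -1.8623
Δθ = wrap(-1.8623 − -2.0944) = 0.2321; ω₁ = Δθ/dt₁ = 0.4643
distance = √((-3−-1.5)² + (-4−1)²) = 5.2202; v₂ = distance/dt₂ = 2.6101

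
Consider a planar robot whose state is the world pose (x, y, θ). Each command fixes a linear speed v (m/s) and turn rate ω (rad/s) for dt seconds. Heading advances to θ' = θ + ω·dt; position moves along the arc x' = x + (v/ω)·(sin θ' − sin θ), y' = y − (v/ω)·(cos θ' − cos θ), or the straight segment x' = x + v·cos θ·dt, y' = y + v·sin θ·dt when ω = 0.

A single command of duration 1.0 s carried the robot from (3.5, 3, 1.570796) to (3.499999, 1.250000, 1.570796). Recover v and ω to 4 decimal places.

v = -1.7500, ω = 0.0000

Δθ = 1.570796 − 1.570796 = 0.000000
ω = Δθ/dt = 0.000000/1.0 = 0.0000
ω = 0 → v = (Δx·cos θ + Δy·sin θ)/dt = -1.7500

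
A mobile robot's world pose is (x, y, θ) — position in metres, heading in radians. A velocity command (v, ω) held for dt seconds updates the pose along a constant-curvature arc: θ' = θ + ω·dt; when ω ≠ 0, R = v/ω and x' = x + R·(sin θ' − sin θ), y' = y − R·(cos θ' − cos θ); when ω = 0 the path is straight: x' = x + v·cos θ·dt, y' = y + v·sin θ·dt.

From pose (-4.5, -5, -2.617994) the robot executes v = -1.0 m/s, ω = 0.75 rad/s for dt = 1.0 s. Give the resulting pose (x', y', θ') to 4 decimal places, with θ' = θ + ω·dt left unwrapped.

θ' = -2.6180 + 0.75·1.0 = -1.8680
R = v/ω = -1.0/0.75 = -1.3333
x' = -4.5 + -1.3333·(sin -1.8680 − sin -2.6180) = -3.8918
y' = -5 − -1.3333·(cos -1.8680 − cos -2.6180) = -4.2358

(-3.8918, -4.2358, -1.8680)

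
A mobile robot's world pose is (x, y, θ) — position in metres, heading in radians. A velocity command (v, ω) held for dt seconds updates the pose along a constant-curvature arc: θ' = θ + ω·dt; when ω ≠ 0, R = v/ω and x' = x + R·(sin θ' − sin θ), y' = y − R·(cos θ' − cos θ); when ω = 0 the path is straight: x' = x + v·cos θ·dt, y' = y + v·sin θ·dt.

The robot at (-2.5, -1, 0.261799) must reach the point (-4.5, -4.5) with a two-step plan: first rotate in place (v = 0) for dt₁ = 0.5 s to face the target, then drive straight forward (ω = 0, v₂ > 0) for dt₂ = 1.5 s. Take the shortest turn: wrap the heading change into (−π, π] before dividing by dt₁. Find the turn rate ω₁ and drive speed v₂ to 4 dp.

ω₁ = -4.7035, v₂ = 2.6874

heading to target = atan2(-4.5−-1, -4.5−-2.5) = -2.0899
Δθ = wrap(-2.0899 − 0.2618) = -2.3517; ω₁ = Δθ/dt₁ = -4.7035
distance = √((-4.5−-2.5)² + (-4.5−-1)²) = 4.0311; v₂ = distance/dt₂ = 2.6874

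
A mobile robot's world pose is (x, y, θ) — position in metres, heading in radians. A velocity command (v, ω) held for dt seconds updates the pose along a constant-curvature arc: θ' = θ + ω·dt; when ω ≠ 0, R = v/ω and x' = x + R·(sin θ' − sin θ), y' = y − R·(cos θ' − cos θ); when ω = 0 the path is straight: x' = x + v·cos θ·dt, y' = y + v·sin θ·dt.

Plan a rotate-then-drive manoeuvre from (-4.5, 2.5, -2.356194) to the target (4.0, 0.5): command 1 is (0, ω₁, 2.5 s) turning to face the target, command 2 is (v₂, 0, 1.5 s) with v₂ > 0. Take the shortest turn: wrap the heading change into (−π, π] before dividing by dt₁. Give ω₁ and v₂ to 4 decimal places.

heading to target = atan2(0.5−2.5, 4−-4.5) = -0.2311
Δθ = wrap(-0.2311 − -2.3562) = 2.1251; ω₁ = Δθ/dt₁ = 0.8500
distance = √((4−-4.5)² + (0.5−2.5)²) = 8.7321; v₂ = distance/dt₂ = 5.8214

ω₁ = 0.8500, v₂ = 5.8214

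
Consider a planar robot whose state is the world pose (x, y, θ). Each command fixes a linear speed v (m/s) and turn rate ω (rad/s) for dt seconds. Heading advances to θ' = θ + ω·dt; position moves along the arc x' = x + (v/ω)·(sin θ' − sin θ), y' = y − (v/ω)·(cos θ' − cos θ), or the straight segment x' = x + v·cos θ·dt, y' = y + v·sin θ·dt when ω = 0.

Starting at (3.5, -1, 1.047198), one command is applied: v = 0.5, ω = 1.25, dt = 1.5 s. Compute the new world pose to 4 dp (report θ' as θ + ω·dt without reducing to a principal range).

(3.2406, -0.4096, 2.9222)

θ' = 1.0472 + 1.25·1.5 = 2.9222
R = v/ω = 0.5/1.25 = 0.4000
x' = 3.5 + 0.4000·(sin 2.9222 − sin 1.0472) = 3.2406
y' = -1 − 0.4000·(cos 2.9222 − cos 1.0472) = -0.4096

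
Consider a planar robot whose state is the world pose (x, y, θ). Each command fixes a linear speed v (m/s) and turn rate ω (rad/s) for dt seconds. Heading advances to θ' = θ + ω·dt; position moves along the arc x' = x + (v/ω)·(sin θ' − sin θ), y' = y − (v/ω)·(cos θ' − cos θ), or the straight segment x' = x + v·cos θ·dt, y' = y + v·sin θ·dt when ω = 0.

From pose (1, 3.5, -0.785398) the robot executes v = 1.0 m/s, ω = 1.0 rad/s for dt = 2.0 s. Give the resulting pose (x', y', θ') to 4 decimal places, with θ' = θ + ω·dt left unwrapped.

(2.6443, 3.8584, 1.2146)

θ' = -0.7854 + 1.0·2.0 = 1.2146
R = v/ω = 1.0/1.0 = 1.0000
x' = 1 + 1.0000·(sin 1.2146 − sin -0.7854) = 2.6443
y' = 3.5 − 1.0000·(cos 1.2146 − cos -0.7854) = 3.8584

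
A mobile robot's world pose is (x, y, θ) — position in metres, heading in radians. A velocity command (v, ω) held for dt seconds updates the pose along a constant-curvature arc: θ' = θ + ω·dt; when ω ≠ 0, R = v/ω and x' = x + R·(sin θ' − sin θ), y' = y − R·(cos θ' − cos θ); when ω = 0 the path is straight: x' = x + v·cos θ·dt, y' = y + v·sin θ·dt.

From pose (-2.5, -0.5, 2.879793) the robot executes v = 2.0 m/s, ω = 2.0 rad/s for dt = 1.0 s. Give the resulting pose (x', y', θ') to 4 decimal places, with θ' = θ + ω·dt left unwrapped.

(-3.7448, -1.6325, 4.8798)

θ' = 2.8798 + 2.0·1.0 = 4.8798
R = v/ω = 2.0/2.0 = 1.0000
x' = -2.5 + 1.0000·(sin 4.8798 − sin 2.8798) = -3.7448
y' = -0.5 − 1.0000·(cos 4.8798 − cos 2.8798) = -1.6325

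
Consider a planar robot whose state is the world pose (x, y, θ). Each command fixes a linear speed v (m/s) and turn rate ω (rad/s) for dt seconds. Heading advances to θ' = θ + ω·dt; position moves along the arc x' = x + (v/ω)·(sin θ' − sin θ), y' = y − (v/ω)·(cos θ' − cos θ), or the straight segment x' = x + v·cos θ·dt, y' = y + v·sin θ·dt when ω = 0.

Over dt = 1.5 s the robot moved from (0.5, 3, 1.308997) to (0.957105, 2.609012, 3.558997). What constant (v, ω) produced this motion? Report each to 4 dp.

Δθ = 3.558997 − 1.308997 = 2.250000
ω = Δθ/dt = 2.250000/1.5 = 1.5000
R = Δx/(sin θ' − sin θ) = -0.3333
v = R·ω = -0.3333·1.5000 = -0.5000

v = -0.5000, ω = 1.5000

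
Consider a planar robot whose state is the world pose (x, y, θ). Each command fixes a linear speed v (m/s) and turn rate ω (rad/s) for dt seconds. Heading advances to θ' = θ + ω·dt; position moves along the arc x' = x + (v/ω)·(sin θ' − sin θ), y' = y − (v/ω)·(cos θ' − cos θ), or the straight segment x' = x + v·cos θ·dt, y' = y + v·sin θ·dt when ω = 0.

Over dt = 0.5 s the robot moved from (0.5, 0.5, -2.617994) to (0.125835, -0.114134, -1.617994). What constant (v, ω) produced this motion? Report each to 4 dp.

v = 1.5000, ω = 2.0000

Δθ = -1.617994 − -2.617994 = 1.000000
ω = Δθ/dt = 1.000000/0.5 = 2.0000
R = −Δy/(cos θ' − cos θ) = 0.7500
v = R·ω = 0.7500·2.0000 = 1.5000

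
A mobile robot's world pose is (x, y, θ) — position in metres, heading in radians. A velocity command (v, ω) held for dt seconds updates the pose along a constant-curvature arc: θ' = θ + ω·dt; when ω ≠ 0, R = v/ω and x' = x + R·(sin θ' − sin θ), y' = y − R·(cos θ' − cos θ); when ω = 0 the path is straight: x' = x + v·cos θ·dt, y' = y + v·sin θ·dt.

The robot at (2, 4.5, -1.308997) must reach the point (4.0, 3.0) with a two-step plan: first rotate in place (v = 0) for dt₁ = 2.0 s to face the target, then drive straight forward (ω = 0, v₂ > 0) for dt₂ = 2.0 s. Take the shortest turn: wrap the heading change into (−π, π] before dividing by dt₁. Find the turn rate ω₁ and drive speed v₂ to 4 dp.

ω₁ = 0.3327, v₂ = 1.2500

heading to target = atan2(3−4.5, 4−2) = -0.6435
Δθ = wrap(-0.6435 − -1.3090) = 0.6655; ω₁ = Δθ/dt₁ = 0.3327
distance = √((4−2)² + (3−4.5)²) = 2.5000; v₂ = distance/dt₂ = 1.2500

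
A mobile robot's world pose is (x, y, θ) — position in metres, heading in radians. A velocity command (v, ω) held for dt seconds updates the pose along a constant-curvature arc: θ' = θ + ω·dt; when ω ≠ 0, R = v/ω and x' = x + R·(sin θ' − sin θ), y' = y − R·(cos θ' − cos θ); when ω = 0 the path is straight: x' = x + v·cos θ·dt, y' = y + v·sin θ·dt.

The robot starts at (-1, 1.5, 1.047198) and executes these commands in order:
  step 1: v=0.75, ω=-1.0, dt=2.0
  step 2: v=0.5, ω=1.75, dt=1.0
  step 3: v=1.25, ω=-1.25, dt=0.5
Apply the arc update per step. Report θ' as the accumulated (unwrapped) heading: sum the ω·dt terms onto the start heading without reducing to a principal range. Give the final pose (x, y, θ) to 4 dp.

step 1: θ'=-0.9528 (R=-0.7500) → pose (0.2608, 1.5596, -0.9528)
step 2: θ'=0.7972 (R=0.2857) → pose (0.6981, 1.5255, 0.7972)
step 3: θ'=0.1722 (R=-1.0000) → pose (1.2421, 1.8120, 0.1722)

(1.2421, 1.8120, 0.1722)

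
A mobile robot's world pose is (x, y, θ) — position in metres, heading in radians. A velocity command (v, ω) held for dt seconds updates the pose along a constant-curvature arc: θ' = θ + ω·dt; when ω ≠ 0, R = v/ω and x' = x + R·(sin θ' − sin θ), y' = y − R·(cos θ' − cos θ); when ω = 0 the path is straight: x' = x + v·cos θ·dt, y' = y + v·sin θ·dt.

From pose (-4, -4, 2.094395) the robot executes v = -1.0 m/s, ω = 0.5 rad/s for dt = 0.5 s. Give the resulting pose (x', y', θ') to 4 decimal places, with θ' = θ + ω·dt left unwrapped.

θ' = 2.0944 + 0.5·0.5 = 2.3444
R = v/ω = -1.0/0.5 = -2.0000
x' = -4 + -2.0000·(sin 2.3444 − sin 2.0944) = -3.6988
y' = -4 − -2.0000·(cos 2.3444 − cos 2.0944) = -4.3974

(-3.6988, -4.3974, 2.3444)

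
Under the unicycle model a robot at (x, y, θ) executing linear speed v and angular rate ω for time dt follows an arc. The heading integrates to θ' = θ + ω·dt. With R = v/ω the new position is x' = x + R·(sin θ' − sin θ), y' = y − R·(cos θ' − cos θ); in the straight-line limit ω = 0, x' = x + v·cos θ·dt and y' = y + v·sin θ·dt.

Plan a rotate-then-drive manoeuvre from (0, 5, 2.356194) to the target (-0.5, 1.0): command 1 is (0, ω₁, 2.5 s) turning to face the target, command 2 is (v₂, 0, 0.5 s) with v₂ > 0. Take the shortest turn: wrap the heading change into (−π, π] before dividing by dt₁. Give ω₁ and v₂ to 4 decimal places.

heading to target = atan2(1−5, -0.5−0) = -1.6952
Δθ = wrap(-1.6952 − 2.3562) = 2.2318; ω₁ = Δθ/dt₁ = 0.8927
distance = √((-0.5−0)² + (1−5)²) = 4.0311; v₂ = distance/dt₂ = 8.0623

ω₁ = 0.8927, v₂ = 8.0623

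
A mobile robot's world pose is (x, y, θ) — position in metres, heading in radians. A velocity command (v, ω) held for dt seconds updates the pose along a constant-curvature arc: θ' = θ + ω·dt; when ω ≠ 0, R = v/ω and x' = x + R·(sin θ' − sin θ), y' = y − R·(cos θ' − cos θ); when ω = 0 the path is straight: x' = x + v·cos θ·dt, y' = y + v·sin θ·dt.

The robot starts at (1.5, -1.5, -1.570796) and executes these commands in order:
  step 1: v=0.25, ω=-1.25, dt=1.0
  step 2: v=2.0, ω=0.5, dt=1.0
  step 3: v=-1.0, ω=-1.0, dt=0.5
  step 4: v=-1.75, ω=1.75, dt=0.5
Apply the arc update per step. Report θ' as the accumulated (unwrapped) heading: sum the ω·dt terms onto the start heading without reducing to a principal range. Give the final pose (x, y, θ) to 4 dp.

step 1: θ'=-2.8208 (R=-0.2000) → pose (1.3631, -1.6898, -2.8208)
step 2: θ'=-2.3208 (R=4.0000) → pose (-0.3024, -2.7592, -2.3208)
step 3: θ'=-2.8208 (R=1.0000) → pose (0.1140, -2.4918, -2.8208)
step 4: θ'=-1.9458 (R=-1.0000) → pose (0.7292, -1.9091, -1.9458)

(0.7292, -1.9091, -1.9458)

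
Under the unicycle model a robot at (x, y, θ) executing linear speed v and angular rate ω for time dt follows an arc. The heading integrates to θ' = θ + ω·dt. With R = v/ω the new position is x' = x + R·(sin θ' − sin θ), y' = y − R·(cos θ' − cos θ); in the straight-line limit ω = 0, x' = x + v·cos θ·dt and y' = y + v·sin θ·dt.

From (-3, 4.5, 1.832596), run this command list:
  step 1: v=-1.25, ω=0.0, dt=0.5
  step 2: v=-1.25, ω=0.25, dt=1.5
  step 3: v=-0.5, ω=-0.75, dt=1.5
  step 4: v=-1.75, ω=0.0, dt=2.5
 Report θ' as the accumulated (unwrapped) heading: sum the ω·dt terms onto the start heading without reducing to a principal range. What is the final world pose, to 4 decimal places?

(-4.0279, -2.3557, 1.0826)

step 1: θ'=1.8326 (straight) → pose (-2.8382, 3.8963, 1.8326)
step 2: θ'=2.2076 (R=-5.0000) → pose (-2.0286, 2.2173, 2.2076)
step 3: θ'=1.0826 (R=0.6667) → pose (-1.9758, 1.5082, 1.0826)
step 4: θ'=1.0826 (straight) → pose (-4.0279, -2.3557, 1.0826)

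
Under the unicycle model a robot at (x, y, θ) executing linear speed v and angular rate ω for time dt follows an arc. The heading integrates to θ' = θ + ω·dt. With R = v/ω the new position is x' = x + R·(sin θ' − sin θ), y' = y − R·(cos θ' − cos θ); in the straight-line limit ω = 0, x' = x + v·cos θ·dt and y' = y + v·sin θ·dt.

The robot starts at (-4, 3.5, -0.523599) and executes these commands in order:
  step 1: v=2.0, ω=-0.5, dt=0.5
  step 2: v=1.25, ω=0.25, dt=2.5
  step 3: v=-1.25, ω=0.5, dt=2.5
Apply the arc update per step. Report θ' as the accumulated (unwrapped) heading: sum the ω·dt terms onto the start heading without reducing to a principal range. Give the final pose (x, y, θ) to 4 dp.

step 1: θ'=-0.7736 (R=-4.0000) → pose (-3.2051, 2.8975, -0.7736)
step 2: θ'=-0.1486 (R=5.0000) → pose (-0.4518, 1.5296, -0.1486)
step 3: θ'=1.1014 (R=-2.5000) → pose (-3.0516, 0.1880, 1.1014)

(-3.0516, 0.1880, 1.1014)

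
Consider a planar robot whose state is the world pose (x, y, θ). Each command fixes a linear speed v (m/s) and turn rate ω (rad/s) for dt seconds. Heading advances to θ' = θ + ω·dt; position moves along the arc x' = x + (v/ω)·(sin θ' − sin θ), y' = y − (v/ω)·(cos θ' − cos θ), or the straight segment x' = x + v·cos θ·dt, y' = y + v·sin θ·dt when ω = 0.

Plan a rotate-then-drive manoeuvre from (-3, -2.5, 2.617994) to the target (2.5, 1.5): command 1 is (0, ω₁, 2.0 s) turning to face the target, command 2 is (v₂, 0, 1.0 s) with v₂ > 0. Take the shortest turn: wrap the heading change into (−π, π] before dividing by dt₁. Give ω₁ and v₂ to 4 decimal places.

heading to target = atan2(1.5−-2.5, 2.5−-3) = 0.6288
Δθ = wrap(0.6288 − 2.6180) = -1.9892; ω₁ = Δθ/dt₁ = -0.9946
distance = √((2.5−-3)² + (1.5−-2.5)²) = 6.8007; v₂ = distance/dt₂ = 6.8007

ω₁ = -0.9946, v₂ = 6.8007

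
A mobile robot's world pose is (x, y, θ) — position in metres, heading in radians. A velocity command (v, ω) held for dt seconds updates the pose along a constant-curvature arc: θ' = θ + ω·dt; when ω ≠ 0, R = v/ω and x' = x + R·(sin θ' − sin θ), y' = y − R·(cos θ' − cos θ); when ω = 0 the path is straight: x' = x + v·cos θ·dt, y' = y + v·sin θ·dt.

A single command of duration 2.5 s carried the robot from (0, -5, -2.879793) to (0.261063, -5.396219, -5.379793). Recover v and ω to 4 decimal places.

v = -0.2500, ω = -1.0000

Δθ = -5.379793 − -2.879793 = -2.500000
ω = Δθ/dt = -2.500000/2.5 = -1.0000
R = −Δy/(cos θ' − cos θ) = 0.2500
v = R·ω = 0.2500·-1.0000 = -0.2500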